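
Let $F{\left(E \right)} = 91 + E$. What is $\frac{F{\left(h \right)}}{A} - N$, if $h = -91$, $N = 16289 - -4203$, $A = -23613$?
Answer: $-20492$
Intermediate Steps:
$N = 20492$ ($N = 16289 + 4203 = 20492$)
$\frac{F{\left(h \right)}}{A} - N = \frac{91 - 91}{-23613} - 20492 = 0 \left(- \frac{1}{23613}\right) - 20492 = 0 - 20492 = -20492$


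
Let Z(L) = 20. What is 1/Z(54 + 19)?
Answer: 1/20 ≈ 0.050000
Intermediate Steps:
1/Z(54 + 19) = 1/20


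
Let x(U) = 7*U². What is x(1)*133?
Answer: 931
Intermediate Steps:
x(1)*133 = (7*1²)*133 = (7*1)*133 = 7*133 = 931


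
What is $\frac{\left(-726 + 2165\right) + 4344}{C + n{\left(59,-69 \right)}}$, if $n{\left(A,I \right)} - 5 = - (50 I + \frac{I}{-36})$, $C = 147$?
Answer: $\frac{69396}{43201} \approx 1.6064$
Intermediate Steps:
$n{\left(A,I \right)} = 5 - \frac{1799 I}{36}$ ($n{\left(A,I \right)} = 5 - \left(50 I + \frac{I}{-36}\right) = 5 - \left(50 I + I \left(- \frac{1}{36}\right)\right) = 5 - \left(50 I - \frac{I}{36}\right) = 5 - \frac{1799 I}{36}$)
$\frac{\left(-726 + 2165\right) + 4344}{C + n{\left(59,-69 \right)}} = \frac{\left(-726 + 2165\right) + 4344}{147 + \left(5 - - \frac{41377}{12}\right)} = \frac{1439 + 4344}{147 + \left(5 + \frac{41377}{12}\right)} = \frac{5783}{147 + \frac{41437}{12}} = \frac{5783}{\frac{43201}{12}} = 5783 \cdot \frac{12}{43201} = \frac{69396}{43201}$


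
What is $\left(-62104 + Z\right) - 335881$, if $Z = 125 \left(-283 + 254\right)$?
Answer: $-401610$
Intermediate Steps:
$Z = -3625$ ($Z = 125 \left(-29\right) = -3625$)
$\left(-62104 + Z\right) - 335881 = \left(-62104 - 3625\right) - 335881 = -65729 - 335881 = -401610$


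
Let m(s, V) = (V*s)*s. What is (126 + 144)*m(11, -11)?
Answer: -359370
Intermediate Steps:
m(s, V) = V*s**2
(126 + 144)*m(11, -11) = (126 + 144)*(-11*11**2) = 270*(-11*121) = 270*(-1331) = -359370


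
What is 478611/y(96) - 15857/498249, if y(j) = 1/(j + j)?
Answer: 45785750794831/498249 ≈ 9.1893e+7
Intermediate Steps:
y(j) = 1/(2*j)
478611/y(96) - 15857/498249 = 478611/(((1/2)/96)) - 15857/498249 = 478611/(((1/2)*(1/96))) - 15857*1/498249 = 478611/(1/192) - 15857/498249 = 478611*192 - 15857/498249 = 91893312 - 15857/498249 = 45785750794831/498249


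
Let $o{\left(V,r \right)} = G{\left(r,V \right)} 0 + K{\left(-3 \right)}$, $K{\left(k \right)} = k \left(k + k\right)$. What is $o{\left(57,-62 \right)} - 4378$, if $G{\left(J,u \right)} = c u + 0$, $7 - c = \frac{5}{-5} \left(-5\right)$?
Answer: $-4360$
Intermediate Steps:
$c = 2$ ($c = 7 - \frac{5}{-5} \left(-5\right) = 7 - 5 \left(- \frac{1}{5}\right) \left(-5\right) = 7 - \left(-1\right) \left(-5\right) = 7 - 5 = 2$)
$K{\left(k \right)} = 2 k^{2}$ ($K{\left(k \right)} = k 2 k = 2 k^{2}$)
$G{\left(J,u \right)} = 2 u$ ($G{\left(J,u \right)} = 2 u + 0 = 2 u$)
$o{\left(V,r \right)} = 18$ ($o{\left(V,r \right)} = 2 V 0 + 2 \left(-3\right)^{2} = 0 + 2 \cdot 9 = 0 + 18 = 18$)
$o{\left(57,-62 \right)} - 4378 = 18 - 4378 = -4360$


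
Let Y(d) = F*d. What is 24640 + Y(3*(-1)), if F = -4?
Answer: 24652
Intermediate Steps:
Y(d) = -4*d
24640 + Y(3*(-1)) = 24640 - 12*(-1) = 24640 - 4*(-3) = 24640 + 12 = 24652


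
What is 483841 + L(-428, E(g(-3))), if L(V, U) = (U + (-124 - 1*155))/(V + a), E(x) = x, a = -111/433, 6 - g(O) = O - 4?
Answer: 89721171013/185435 ≈ 4.8384e+5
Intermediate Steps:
g(O) = 10 - O (g(O) = 6 - (O - 4) = 6 - (-4 + O) = 6 + (4 - O) = 10 - O)
a = -111/433 (a = -111*1/433 = -111/433 ≈ -0.25635)
L(V, U) = (-279 + U)/(-111/433 + V) (L(V, U) = (U + (-124 - 1*155))/(V - 111/433) = (U + (-124 - 155))/(-111/433 + V) = (U - 279)/(-111/433 + V) = (-279 + U)/(-111/433 + V))
483841 + L(-428, E(g(-3))) = 483841 + 433*(-279 + (10 - 1*(-3)))/(-111 + 433*(-428)) = 483841 + 433*(-279 + (10 + 3))/(-111 - 185324) = 483841 + 433*(-279 + 13)/(-185435) = 483841 + 433*(-1/185435)*(-266) = 483841 + 115178/185435 = 89721171013/185435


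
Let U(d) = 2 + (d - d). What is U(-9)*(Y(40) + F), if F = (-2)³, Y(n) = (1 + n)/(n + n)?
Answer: -599/40 ≈ -14.975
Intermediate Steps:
Y(n) = (1 + n)/(2*n) (Y(n) = (1 + n)/((2*n)) = (1 + n)*(1/(2*n)) = (1 + n)/(2*n))
F = -8
U(d) = 2 (U(d) = 2 + 0 = 2)
U(-9)*(Y(40) + F) = 2*((½)*(1 + 40)/40 - 8) = 2*((½)*(1/40)*41 - 8) = 2*(41/80 - 8) = 2*(-599/80) = -599/40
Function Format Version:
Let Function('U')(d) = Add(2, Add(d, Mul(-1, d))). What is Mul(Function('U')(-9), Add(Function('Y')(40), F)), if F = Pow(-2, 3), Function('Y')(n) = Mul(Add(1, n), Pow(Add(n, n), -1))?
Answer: Rational(-599, 40) ≈ -14.975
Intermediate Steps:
Function('Y')(n) = Mul(Rational(1, 2), Pow(n, -1), Add(1, n)) (Function('Y')(n) = Mul(Add(1, n), Pow(Mul(2, n), -1)) = Mul(Add(1, n), Mul(Rational(1, 2), Pow(n, -1))) = Mul(Rational(1, 2), Pow(n, -1), Add(1, n)))
F = -8
Function('U')(d) = 2 (Function('U')(d) = Add(2, 0) = 2)
Mul(Function('U')(-9), Add(Function('Y')(40), F)) = Mul(2, Add(Mul(Rational(1, 2), Pow(40, -1), Add(1, 40)), -8)) = Mul(2, Add(Mul(Rational(1, 2), Rational(1, 40), 41), -8)) = Mul(2, Add(Rational(41, 80), -8)) = Mul(2, Rational(-599, 80)) = Rational(-599, 40)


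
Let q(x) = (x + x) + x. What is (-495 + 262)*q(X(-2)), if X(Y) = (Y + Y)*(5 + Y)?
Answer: 8388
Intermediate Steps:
X(Y) = 2*Y*(5 + Y) (X(Y) = (2*Y)*(5 + Y) = 2*Y*(5 + Y))
q(x) = 3*x (q(x) = 2*x + x = 3*x)
(-495 + 262)*q(X(-2)) = (-495 + 262)*(3*(2*(-2)*(5 - 2))) = -699*2*(-2)*3 = -699*(-12) = -233*(-36) = 8388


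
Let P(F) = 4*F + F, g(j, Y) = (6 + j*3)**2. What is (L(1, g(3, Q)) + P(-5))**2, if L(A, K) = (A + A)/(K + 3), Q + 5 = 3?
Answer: 8116801/12996 ≈ 624.56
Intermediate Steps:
Q = -2 (Q = -5 + 3 = -2)
g(j, Y) = (6 + 3*j)**2
L(A, K) = 2*A/(3 + K) (L(A, K) = (2*A)/(3 + K) = 2*A/(3 + K))
P(F) = 5*F
(L(1, g(3, Q)) + P(-5))**2 = (2*1/(3 + 9*(2 + 3)**2) + 5*(-5))**2 = (2*1/(3 + 9*5**2) - 25)**2 = (2*1/(3 + 9*25) - 25)**2 = (2*1/(3 + 225) - 25)**2 = (2*1/228 - 25)**2 = (2*1*(1/228) - 25)**2 = (1/114 - 25)**2 = (-2849/114)**2 = 8116801/12996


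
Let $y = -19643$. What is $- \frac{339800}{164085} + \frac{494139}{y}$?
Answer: $- \frac{17551097843}{644624331} \approx -27.227$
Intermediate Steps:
$- \frac{339800}{164085} + \frac{494139}{y} = - \frac{339800}{164085} + \frac{494139}{-19643} = \left(-339800\right) \frac{1}{164085} + 494139 \left(- \frac{1}{19643}\right) = - \frac{67960}{32817} - \frac{494139}{19643} = - \frac{17551097843}{644624331}$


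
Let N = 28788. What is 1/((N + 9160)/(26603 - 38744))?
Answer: -12141/37948 ≈ -0.31994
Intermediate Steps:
1/((N + 9160)/(26603 - 38744)) = 1/((28788 + 9160)/(26603 - 38744)) = 1/(37948/(-12141)) = 1/(37948*(-1/12141)) = 1/(-37948/12141) = -12141/37948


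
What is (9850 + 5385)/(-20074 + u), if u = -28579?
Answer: -1385/4423 ≈ -0.31314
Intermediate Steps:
(9850 + 5385)/(-20074 + u) = (9850 + 5385)/(-20074 - 28579) = 15235/(-48653) = 15235*(-1/48653) = -1385/4423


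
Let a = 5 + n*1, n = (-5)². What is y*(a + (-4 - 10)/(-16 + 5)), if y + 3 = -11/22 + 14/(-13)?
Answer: -20468/143 ≈ -143.13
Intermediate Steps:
n = 25
a = 30 (a = 5 + 25*1 = 5 + 25 = 30)
y = -119/26 (y = -3 + (-11/22 + 14/(-13)) = -3 + (-11*1/22 + 14*(-1/13)) = -3 + (-½ - 14/13) = -3 - 41/26 = -119/26 ≈ -4.5769)
y*(a + (-4 - 10)/(-16 + 5)) = -119*(30 + (-4 - 10)/(-16 + 5))/26 = -119*(30 - 14/(-11))/26 = -119*(30 - 14*(-1/11))/26 = -119*(30 + 14/11)/26 = -119/26*344/11 = -20468/143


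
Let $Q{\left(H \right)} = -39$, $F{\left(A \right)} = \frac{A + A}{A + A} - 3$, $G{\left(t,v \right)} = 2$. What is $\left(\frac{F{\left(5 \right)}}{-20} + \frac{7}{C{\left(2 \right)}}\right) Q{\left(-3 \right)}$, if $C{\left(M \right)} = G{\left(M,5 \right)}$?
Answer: $- \frac{702}{5} \approx -140.4$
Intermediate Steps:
$C{\left(M \right)} = 2$
$F{\left(A \right)} = -2$ ($F{\left(A \right)} = \frac{2 A}{2 A} - 3 = 2 A \frac{1}{2 A} - 3 = 1 - 3 = -2$)
$\left(\frac{F{\left(5 \right)}}{-20} + \frac{7}{C{\left(2 \right)}}\right) Q{\left(-3 \right)} = \left(- \frac{2}{-20} + \frac{7}{2}\right) \left(-39\right) = \left(\left(-2\right) \left(- \frac{1}{20}\right) + 7 \cdot \frac{1}{2}\right) \left(-39\right) = \left(\frac{1}{10} + \frac{7}{2}\right) \left(-39\right) = \frac{18}{5} \left(-39\right) = - \frac{702}{5}$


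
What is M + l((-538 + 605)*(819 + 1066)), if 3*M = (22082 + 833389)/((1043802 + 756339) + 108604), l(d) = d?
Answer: 241065234932/1908745 ≈ 1.2630e+5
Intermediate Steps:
M = 285157/1908745 (M = ((22082 + 833389)/((1043802 + 756339) + 108604))/3 = (855471/(1800141 + 108604))/3 = (855471/1908745)/3 = (855471*(1/1908745))/3 = (1/3)*(855471/1908745) = 285157/1908745 ≈ 0.14939)
M + l((-538 + 605)*(819 + 1066)) = 285157/1908745 + (-538 + 605)*(819 + 1066) = 285157/1908745 + 67*1885 = 285157/1908745 + 126295 = 241065234932/1908745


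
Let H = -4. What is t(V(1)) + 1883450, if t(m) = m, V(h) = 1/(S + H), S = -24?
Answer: 52736599/28 ≈ 1.8835e+6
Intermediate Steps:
V(h) = -1/28 (V(h) = 1/(-24 - 4) = 1/(-28) = -1/28)
t(V(1)) + 1883450 = -1/28 + 1883450 = 52736599/28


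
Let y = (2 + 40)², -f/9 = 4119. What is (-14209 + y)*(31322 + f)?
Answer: 71546305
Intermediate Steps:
f = -37071 (f = -9*4119 = -37071)
y = 1764 (y = 42² = 1764)
(-14209 + y)*(31322 + f) = (-14209 + 1764)*(31322 - 37071) = -12445*(-5749) = 71546305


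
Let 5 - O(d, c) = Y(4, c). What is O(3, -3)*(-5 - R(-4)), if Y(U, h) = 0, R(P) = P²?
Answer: -105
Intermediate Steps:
O(d, c) = 5 (O(d, c) = 5 - 1*0 = 5 + 0 = 5)
O(3, -3)*(-5 - R(-4)) = 5*(-5 - 1*(-4)²) = 5*(-5 - 1*16) = 5*(-5 - 16) = 5*(-21) = -105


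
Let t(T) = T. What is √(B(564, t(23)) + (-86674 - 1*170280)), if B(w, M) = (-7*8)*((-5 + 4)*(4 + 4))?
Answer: I*√256506 ≈ 506.46*I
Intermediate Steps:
B(w, M) = 448 (B(w, M) = -(-56)*8 = -56*(-8) = 448)
√(B(564, t(23)) + (-86674 - 1*170280)) = √(448 + (-86674 - 1*170280)) = √(448 + (-86674 - 170280)) = √(448 - 256954) = √(-256506) = I*√256506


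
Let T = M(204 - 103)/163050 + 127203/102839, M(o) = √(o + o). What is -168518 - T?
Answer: -17330349805/102839 - √202/163050 ≈ -1.6852e+5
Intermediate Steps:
M(o) = √2*√o (M(o) = √(2*o) = √2*√o)
T = 127203/102839 + √202/163050 (T = (√2*√(204 - 103))/163050 + 127203/102839 = (√2*√101)*(1/163050) + 127203*(1/102839) = √202*(1/163050) + 127203/102839 = √202/163050 + 127203/102839 = 127203/102839 + √202/163050 ≈ 1.2370)
-168518 - T = -168518 - (127203/102839 + √202/163050) = -168518 + (-127203/102839 - √202/163050) = -17330349805/102839 - √202/163050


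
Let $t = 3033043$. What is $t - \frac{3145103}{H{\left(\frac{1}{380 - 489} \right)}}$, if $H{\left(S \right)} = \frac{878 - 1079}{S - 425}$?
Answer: $- \frac{26416367497}{7303} \approx -3.6172 \cdot 10^{6}$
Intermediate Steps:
$H{\left(S \right)} = - \frac{201}{-425 + S}$
$t - \frac{3145103}{H{\left(\frac{1}{380 - 489} \right)}} = 3033043 - \frac{3145103}{\left(-201\right) \frac{1}{-425 + \frac{1}{380 - 489}}} = 3033043 - \frac{3145103}{\left(-201\right) \frac{1}{-425 + \frac{1}{-109}}} = 3033043 - \frac{3145103}{\left(-201\right) \frac{1}{-425 - \frac{1}{109}}} = 3033043 - \frac{3145103}{\left(-201\right) \frac{1}{- \frac{46326}{109}}} = 3033043 - \frac{3145103}{\left(-201\right) \left(- \frac{109}{46326}\right)} = 3033043 - \frac{3145103}{\frac{7303}{15442}} = 3033043 - \frac{48566680526}{7303} = - \frac{26416367497}{7303}$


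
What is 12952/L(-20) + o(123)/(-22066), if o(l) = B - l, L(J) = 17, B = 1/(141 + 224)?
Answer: 3068156967/4027045 ≈ 761.89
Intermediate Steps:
B = 1/365 ≈ 0.0027397
o(l) = 1/365 - l
12952/L(-20) + o(123)/(-22066) = 12952/17 + (1/365 - 1*123)/(-22066) = 12952*(1/17) + (1/365 - 123)*(-1/22066) = 12952/17 - 44894/365*(-1/22066) = 12952/17 + 22447/4027045 = 3068156967/4027045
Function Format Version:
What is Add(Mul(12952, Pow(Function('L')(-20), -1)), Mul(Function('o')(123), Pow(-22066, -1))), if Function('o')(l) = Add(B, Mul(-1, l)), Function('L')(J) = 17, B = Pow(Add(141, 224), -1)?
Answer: Rational(3068156967, 4027045) ≈ 761.89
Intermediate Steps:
B = Rational(1, 365) (B = Pow(365, -1) = Rational(1, 365) ≈ 0.0027397)
Function('o')(l) = Add(Rational(1, 365), Mul(-1, l))
Add(Mul(12952, Pow(Function('L')(-20), -1)), Mul(Function('o')(123), Pow(-22066, -1))) = Add(Mul(12952, Pow(17, -1)), Mul(Add(Rational(1, 365), Mul(-1, 123)), Pow(-22066, -1))) = Add(Mul(12952, Rational(1, 17)), Mul(Add(Rational(1, 365), -123), Rational(-1, 22066))) = Add(Rational(12952, 17), Mul(Rational(-44894, 365), Rational(-1, 22066))) = Add(Rational(12952, 17), Rational(22447, 4027045)) = Rational(3068156967, 4027045)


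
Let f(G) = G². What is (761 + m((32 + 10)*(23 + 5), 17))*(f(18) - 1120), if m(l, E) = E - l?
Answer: 316808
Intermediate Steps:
(761 + m((32 + 10)*(23 + 5), 17))*(f(18) - 1120) = (761 + (17 - (32 + 10)*(23 + 5)))*(18² - 1120) = (761 + (17 - 42*28))*(324 - 1120) = (761 + (17 - 1*1176))*(-796) = (761 + (17 - 1176))*(-796) = (761 - 1159)*(-796) = -398*(-796) = 316808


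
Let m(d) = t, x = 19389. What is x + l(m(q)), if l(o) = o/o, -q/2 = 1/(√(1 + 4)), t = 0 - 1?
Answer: 19390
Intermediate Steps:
t = -1
q = -2*√5/5 (q = -2/√(1 + 4) = -2*√5/5 ≈ -0.89443)
m(d) = -1
l(o) = 1
x + l(m(q)) = 19389 + 1 = 19390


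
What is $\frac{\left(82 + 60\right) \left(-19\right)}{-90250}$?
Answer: $\frac{71}{2375} \approx 0.029895$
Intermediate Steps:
$\frac{\left(82 + 60\right) \left(-19\right)}{-90250} = 142 \left(-19\right) \left(- \frac{1}{90250}\right) = \left(-2698\right) \left(- \frac{1}{90250}\right) = \frac{71}{2375}$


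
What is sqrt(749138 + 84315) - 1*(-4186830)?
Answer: 4186830 + sqrt(833453) ≈ 4.1877e+6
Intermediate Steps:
sqrt(749138 + 84315) - 1*(-4186830) = sqrt(833453) + 4186830 = 4186830 + sqrt(833453)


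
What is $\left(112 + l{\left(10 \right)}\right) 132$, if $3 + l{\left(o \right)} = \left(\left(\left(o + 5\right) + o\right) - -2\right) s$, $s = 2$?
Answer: $21516$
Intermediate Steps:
$l{\left(o \right)} = 11 + 4 o$ ($l{\left(o \right)} = -3 + \left(\left(\left(o + 5\right) + o\right) - -2\right) 2 = -3 + \left(\left(\left(5 + o\right) + o\right) + \left(-2 + 4\right)\right) 2 = -3 + \left(\left(5 + 2 o\right) + 2\right) 2 = -3 + \left(7 + 2 o\right) 2 = -3 + \left(14 + 4 o\right) = 11 + 4 o$)
$\left(112 + l{\left(10 \right)}\right) 132 = \left(112 + \left(11 + 4 \cdot 10\right)\right) 132 = \left(112 + \left(11 + 40\right)\right) 132 = \left(112 + 51\right) 132 = 163 \cdot 132 = 21516$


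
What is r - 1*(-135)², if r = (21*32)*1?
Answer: -17553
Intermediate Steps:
r = 672 (r = 672*1 = 672)
r - 1*(-135)² = 672 - 1*(-135)² = 672 - 1*18225 = 672 - 18225 = -17553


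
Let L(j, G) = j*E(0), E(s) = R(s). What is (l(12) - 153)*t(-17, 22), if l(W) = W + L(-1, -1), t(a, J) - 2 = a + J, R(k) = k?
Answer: -987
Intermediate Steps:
E(s) = s
L(j, G) = 0 (L(j, G) = j*0 = 0)
t(a, J) = 2 + J + a (t(a, J) = 2 + (a + J) = 2 + (J + a) = 2 + J + a)
l(W) = W (l(W) = W + 0 = W)
(l(12) - 153)*t(-17, 22) = (12 - 153)*(2 + 22 - 17) = -141*7 = -987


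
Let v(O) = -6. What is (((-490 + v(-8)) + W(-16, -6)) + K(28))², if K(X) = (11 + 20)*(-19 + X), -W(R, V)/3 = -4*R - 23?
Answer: 115600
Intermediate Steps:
W(R, V) = 69 + 12*R (W(R, V) = -3*(-4*R - 23) = -3*(-23 - 4*R) = 69 + 12*R)
K(X) = -589 + 31*X (K(X) = 31*(-19 + X) = -589 + 31*X)
(((-490 + v(-8)) + W(-16, -6)) + K(28))² = (((-490 - 6) + (69 + 12*(-16))) + (-589 + 31*28))² = ((-496 + (69 - 192)) + (-589 + 868))² = ((-496 - 123) + 279)² = (-619 + 279)² = (-340)² = 115600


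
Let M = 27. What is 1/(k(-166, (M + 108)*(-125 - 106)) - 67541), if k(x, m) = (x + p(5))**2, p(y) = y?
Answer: -1/41620 ≈ -2.4027e-5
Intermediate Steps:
k(x, m) = (5 + x)**2 (k(x, m) = (x + 5)**2 = (5 + x)**2)
1/(k(-166, (M + 108)*(-125 - 106)) - 67541) = 1/((5 - 166)**2 - 67541) = 1/((-161)**2 - 67541) = 1/(25921 - 67541) = 1/(-41620) = -1/41620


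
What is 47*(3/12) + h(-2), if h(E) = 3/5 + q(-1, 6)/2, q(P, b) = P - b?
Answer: 177/20 ≈ 8.8500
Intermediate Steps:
h(E) = -29/10 (h(E) = 3/5 + (-1 - 1*6)/2 = 3*(⅕) + (-1 - 6)*(½) = ⅗ - 7*½ = ⅗ - 7/2 = -29/10)
47*(3/12) + h(-2) = 47*(3/12) - 29/10 = 47*(3*(1/12)) - 29/10 = 47*(¼) - 29/10 = 47/4 - 29/10 = 177/20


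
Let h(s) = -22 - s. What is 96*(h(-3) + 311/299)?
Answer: -515520/299 ≈ -1724.1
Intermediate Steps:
96*(h(-3) + 311/299) = 96*((-22 - 1*(-3)) + 311/299) = 96*((-22 + 3) + 311*(1/299)) = 96*(-19 + 311/299) = 96*(-5370/299) = -515520/299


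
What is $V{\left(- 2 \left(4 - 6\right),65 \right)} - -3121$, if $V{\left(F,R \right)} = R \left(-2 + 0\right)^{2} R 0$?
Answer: $3121$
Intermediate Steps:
$V{\left(F,R \right)} = 0$ ($V{\left(F,R \right)} = R \left(-2\right)^{2} \cdot 0 = R 4 \cdot 0 = 4 R 0 = 0$)
$V{\left(- 2 \left(4 - 6\right),65 \right)} - -3121 = 0 - -3121 = 0 + 3121 = 3121$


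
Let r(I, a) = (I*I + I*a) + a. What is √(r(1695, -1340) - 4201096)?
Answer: 3*I*√400079 ≈ 1897.6*I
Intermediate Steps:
r(I, a) = a + I² + I*a (r(I, a) = (I² + I*a) + a = a + I² + I*a)
√(r(1695, -1340) - 4201096) = √((-1340 + 1695² + 1695*(-1340)) - 4201096) = √((-1340 + 2873025 - 2271300) - 4201096) = √(600385 - 4201096) = √(-3600711) = 3*I*√400079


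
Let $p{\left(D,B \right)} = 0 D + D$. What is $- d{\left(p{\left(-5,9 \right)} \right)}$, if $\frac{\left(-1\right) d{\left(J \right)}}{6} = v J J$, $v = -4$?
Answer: $-600$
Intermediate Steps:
$p{\left(D,B \right)} = D$ ($p{\left(D,B \right)} = 0 + D = D$)
$d{\left(J \right)} = 24 J^{2}$ ($d{\left(J \right)} = - 6 - 4 J J = - 6 \left(- 4 J^{2}\right) = 24 J^{2}$)
$- d{\left(p{\left(-5,9 \right)} \right)} = - 24 \left(-5\right)^{2} = - 24 \cdot 25 = \left(-1\right) 600 = -600$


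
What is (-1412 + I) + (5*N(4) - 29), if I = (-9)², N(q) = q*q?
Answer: -1280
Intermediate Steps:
N(q) = q²
I = 81
(-1412 + I) + (5*N(4) - 29) = (-1412 + 81) + (5*4² - 29) = -1331 + (5*16 - 29) = -1331 + (80 - 29) = -1331 + 51 = -1280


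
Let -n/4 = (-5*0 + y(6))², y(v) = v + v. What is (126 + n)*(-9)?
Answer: 4050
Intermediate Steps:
y(v) = 2*v
n = -576 (n = -4*(-5*0 + 2*6)² = -4*(0 + 12)² = -4*12² = -4*144 = -576)
(126 + n)*(-9) = (126 - 576)*(-9) = -450*(-9) = 4050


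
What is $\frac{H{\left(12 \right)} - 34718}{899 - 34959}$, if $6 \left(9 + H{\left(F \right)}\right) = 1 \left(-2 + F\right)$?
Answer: $\frac{26044}{25545} \approx 1.0195$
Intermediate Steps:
$H{\left(F \right)} = - \frac{28}{3} + \frac{F}{6}$ ($H{\left(F \right)} = -9 + \frac{1 \left(-2 + F\right)}{6} = -9 + \frac{-2 + F}{6} = -9 + \left(- \frac{1}{3} + \frac{F}{6}\right) = - \frac{28}{3} + \frac{F}{6}$)
$\frac{H{\left(12 \right)} - 34718}{899 - 34959} = \frac{\left(- \frac{28}{3} + \frac{1}{6} \cdot 12\right) - 34718}{899 - 34959} = \frac{\left(- \frac{28}{3} + 2\right) - 34718}{-34060} = \left(- \frac{22}{3} - 34718\right) \left(- \frac{1}{34060}\right) = \left(- \frac{104176}{3}\right) \left(- \frac{1}{34060}\right) = \frac{26044}{25545}$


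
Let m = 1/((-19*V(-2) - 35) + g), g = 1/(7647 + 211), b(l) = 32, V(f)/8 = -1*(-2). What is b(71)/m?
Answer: -42621776/3929 ≈ -10848.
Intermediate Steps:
V(f) = 16 (V(f) = 8*(-1*(-2)) = 8*2 = 16)
g = 1/7858 ≈ 0.00012726
m = -7858/2663861 (m = 1/((-19*16 - 35) + 1/7858) = 1/((-304 - 35) + 1/7858) = 1/(-339 + 1/7858) = 1/(-2663861/7858) = -7858/2663861 ≈ -0.0029499)
b(71)/m = 32/(-7858/2663861) = 32*(-2663861/7858) = -42621776/3929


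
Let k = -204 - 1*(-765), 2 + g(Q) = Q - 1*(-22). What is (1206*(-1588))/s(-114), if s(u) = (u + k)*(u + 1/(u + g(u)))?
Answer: 132782208/3533237 ≈ 37.581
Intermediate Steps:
g(Q) = 20 + Q (g(Q) = -2 + (Q - 1*(-22)) = -2 + (Q + 22) = -2 + (22 + Q) = 20 + Q)
k = 561 (k = -204 + 765 = 561)
s(u) = (561 + u)*(u + 1/(20 + 2*u)) (s(u) = (u + 561)*(u + 1/(u + (20 + u))) = (561 + u)*(u + 1/(20 + 2*u)))
(1206*(-1588))/s(-114) = (1206*(-1588))/(((561 + 2*(-114)³ + 1142*(-114)² + 11221*(-114))/(2*(10 - 114)))) = -1915128*(-208/(561 + 2*(-1481544) + 1142*12996 - 1279194)) = -1915128*(-208/(561 - 2963088 + 14841432 - 1279194)) = -1915128/((½)*(-1/104)*10599711) = -1915128/(-10599711/208) = -1915128*(-208/10599711) = 132782208/3533237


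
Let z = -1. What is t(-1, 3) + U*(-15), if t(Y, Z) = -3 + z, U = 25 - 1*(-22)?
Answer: -709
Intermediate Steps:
U = 47 (U = 25 + 22 = 47)
t(Y, Z) = -4 (t(Y, Z) = -3 - 1 = -4)
t(-1, 3) + U*(-15) = -4 + 47*(-15) = -4 - 705 = -709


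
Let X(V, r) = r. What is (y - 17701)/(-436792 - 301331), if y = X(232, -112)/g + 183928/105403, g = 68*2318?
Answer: 36757023266867/1532900858945007 ≈ 0.023979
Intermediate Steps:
g = 157624
y = 3622457742/2076755309 (y = -112/157624 + 183928/105403 = -112*1/157624 + 183928*(1/105403) = -14/19703 + 183928/105403 = 3622457742/2076755309 ≈ 1.7443)
(y - 17701)/(-436792 - 301331) = (3622457742/2076755309 - 17701)/(-436792 - 301331) = -36757023266867/2076755309/(-738123) = -36757023266867/2076755309*(-1/738123) = 36757023266867/1532900858945007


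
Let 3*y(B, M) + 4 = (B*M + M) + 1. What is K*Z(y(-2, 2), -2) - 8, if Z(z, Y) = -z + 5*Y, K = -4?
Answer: 76/3 ≈ 25.333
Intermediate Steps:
y(B, M) = -1 + M/3 + B*M/3 (y(B, M) = -4/3 + ((B*M + M) + 1)/3 = -4/3 + ((M + B*M) + 1)/3 = -4/3 + (1 + M + B*M)/3 = -4/3 + (⅓ + M/3 + B*M/3) = -1 + M/3 + B*M/3)
K*Z(y(-2, 2), -2) - 8 = -4*(-(-1 + (⅓)*2 + (⅓)*(-2)*2) + 5*(-2)) - 8 = -4*(-(-1 + ⅔ - 4/3) - 10) - 8 = -4*(-1*(-5/3) - 10) - 8 = -4*(5/3 - 10) - 8 = -4*(-25/3) - 8 = 100/3 - 8 = 76/3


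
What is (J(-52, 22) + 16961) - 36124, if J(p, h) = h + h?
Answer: -19119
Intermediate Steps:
J(p, h) = 2*h
(J(-52, 22) + 16961) - 36124 = (2*22 + 16961) - 36124 = (44 + 16961) - 36124 = 17005 - 36124 = -19119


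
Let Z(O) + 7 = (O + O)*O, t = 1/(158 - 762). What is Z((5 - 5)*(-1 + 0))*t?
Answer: 7/604 ≈ 0.011589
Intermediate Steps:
t = -1/604 (t = 1/(-604) = -1/604 ≈ -0.0016556)
Z(O) = -7 + 2*O**2 (Z(O) = -7 + (O + O)*O = -7 + (2*O)*O = -7 + 2*O**2)
Z((5 - 5)*(-1 + 0))*t = (-7 + 2*((5 - 5)*(-1 + 0))**2)*(-1/604) = (-7 + 2*(0*(-1))**2)*(-1/604) = (-7 + 2*0**2)*(-1/604) = (-7 + 2*0)*(-1/604) = (-7 + 0)*(-1/604) = -7*(-1/604) = 7/604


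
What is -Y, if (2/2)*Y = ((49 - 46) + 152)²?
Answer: -24025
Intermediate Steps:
Y = 24025 (Y = ((49 - 46) + 152)² = (3 + 152)² = 155² = 24025)
-Y = -1*24025 = -24025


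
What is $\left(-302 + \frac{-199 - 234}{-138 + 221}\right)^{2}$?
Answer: $\frac{650199001}{6889} \approx 94382.0$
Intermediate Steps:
$\left(-302 + \frac{-199 - 234}{-138 + 221}\right)^{2} = \left(-302 - \frac{433}{83}\right)^{2} = \left(- \frac{25499}{83}\right)^{2} = \frac{650199001}{6889}$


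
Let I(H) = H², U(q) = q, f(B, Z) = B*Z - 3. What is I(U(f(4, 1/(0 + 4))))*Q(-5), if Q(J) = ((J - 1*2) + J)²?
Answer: 576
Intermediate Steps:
f(B, Z) = -3 + B*Z
Q(J) = (-2 + 2*J)² (Q(J) = ((J - 2) + J)² = ((-2 + J) + J)² = (-2 + 2*J)²)
I(U(f(4, 1/(0 + 4))))*Q(-5) = (-3 + 4/(0 + 4))²*(4*(-1 - 5)²) = (-3 + 4/4)²*(4*(-6)²) = (-3 + 4*(¼))²*(4*36) = (-3 + 1)²*144 = (-2)²*144 = 4*144 = 576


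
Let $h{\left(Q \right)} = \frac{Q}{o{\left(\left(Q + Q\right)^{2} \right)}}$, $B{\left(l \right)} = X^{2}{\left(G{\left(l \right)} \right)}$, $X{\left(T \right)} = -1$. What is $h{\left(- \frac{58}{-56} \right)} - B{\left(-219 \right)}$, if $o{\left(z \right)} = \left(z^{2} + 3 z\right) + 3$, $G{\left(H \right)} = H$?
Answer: $- \frac{1277249}{1317037} \approx -0.96979$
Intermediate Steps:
$o{\left(z \right)} = 3 + z^{2} + 3 z$
$B{\left(l \right)} = 1$ ($B{\left(l \right)} = \left(-1\right)^{2} = 1$)
$h{\left(Q \right)} = \frac{Q}{3 + 12 Q^{2} + 16 Q^{4}}$ ($h{\left(Q \right)} = \frac{Q}{3 + \left(\left(Q + Q\right)^{2}\right)^{2} + 3 \left(Q + Q\right)^{2}} = \frac{Q}{3 + \left(\left(2 Q\right)^{2}\right)^{2} + 3 \left(2 Q\right)^{2}} = \frac{Q}{3 + \left(4 Q^{2}\right)^{2} + 3 \cdot 4 Q^{2}} = \frac{Q}{3 + 16 Q^{4} + 12 Q^{2}} = \frac{Q}{3 + 12 Q^{2} + 16 Q^{4}}$)
$h{\left(- \frac{58}{-56} \right)} - B{\left(-219 \right)} = \frac{\left(-58\right) \frac{1}{-56}}{3 + 12 \left(- \frac{58}{-56}\right)^{2} + 16 \left(- \frac{58}{-56}\right)^{4}} - 1 = \frac{\left(-58\right) \left(- \frac{1}{56}\right)}{3 + 12 \left(\left(-58\right) \left(- \frac{1}{56}\right)\right)^{2} + 16 \left(\left(-58\right) \left(- \frac{1}{56}\right)\right)^{4}} - 1 = \frac{29}{28 \left(3 + 12 \left(\frac{29}{28}\right)^{2} + 16 \left(\frac{29}{28}\right)^{4}\right)} - 1 = \frac{29}{28 \left(3 + 12 \cdot \frac{841}{784} + 16 \cdot \frac{707281}{614656}\right)} - 1 = \frac{29}{28 \left(3 + \frac{2523}{196} + \frac{707281}{38416}\right)} - 1 = \frac{29}{28 \cdot \frac{1317037}{38416}} - 1 = \frac{29}{28} \cdot \frac{38416}{1317037} - 1 = \frac{39788}{1317037} - 1 = - \frac{1277249}{1317037}$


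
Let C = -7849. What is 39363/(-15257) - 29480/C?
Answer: 140816173/119752193 ≈ 1.1759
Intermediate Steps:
39363/(-15257) - 29480/C = 39363/(-15257) - 29480/(-7849) = 39363*(-1/15257) - 29480*(-1/7849) = -39363/15257 + 29480/7849 = 140816173/119752193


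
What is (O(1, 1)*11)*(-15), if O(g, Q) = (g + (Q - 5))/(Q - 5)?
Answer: -495/4 ≈ -123.75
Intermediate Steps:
O(g, Q) = (-5 + Q + g)/(-5 + Q) (O(g, Q) = (g + (-5 + Q))/(-5 + Q) = (-5 + Q + g)/(-5 + Q))
(O(1, 1)*11)*(-15) = (((-5 + 1 + 1)/(-5 + 1))*11)*(-15) = ((-3/(-4))*11)*(-15) = (-1/4*(-3)*11)*(-15) = ((3/4)*11)*(-15) = (33/4)*(-15) = -495/4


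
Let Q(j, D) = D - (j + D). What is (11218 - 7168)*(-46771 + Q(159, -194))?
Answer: -190066500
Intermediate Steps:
Q(j, D) = -j (Q(j, D) = D - (D + j) = D + (-D - j) = -j)
(11218 - 7168)*(-46771 + Q(159, -194)) = (11218 - 7168)*(-46771 - 1*159) = 4050*(-46771 - 159) = 4050*(-46930) = -190066500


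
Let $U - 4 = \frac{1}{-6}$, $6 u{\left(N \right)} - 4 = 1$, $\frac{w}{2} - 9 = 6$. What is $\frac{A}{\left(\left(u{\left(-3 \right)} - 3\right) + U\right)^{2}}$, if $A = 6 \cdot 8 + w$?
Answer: $\frac{702}{25} \approx 28.08$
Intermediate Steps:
$w = 30$ ($w = 18 + 2 \cdot 6 = 18 + 12 = 30$)
$u{\left(N \right)} = \frac{5}{6}$ ($u{\left(N \right)} = \frac{2}{3} + \frac{1}{6} \cdot 1 = \frac{2}{3} + \frac{1}{6} = \frac{5}{6}$)
$U = \frac{23}{6}$ ($U = 4 + \frac{1}{-6} = 4 - \frac{1}{6} = \frac{23}{6} \approx 3.8333$)
$A = 78$ ($A = 6 \cdot 8 + 30 = 48 + 30 = 78$)
$\frac{A}{\left(\left(u{\left(-3 \right)} - 3\right) + U\right)^{2}} = \frac{78}{\left(\left(\frac{5}{6} - 3\right) + \frac{23}{6}\right)^{2}} = \frac{78}{\left(- \frac{13}{6} + \frac{23}{6}\right)^{2}} = \frac{78}{\left(\frac{5}{3}\right)^{2}} = \frac{78}{\frac{25}{9}} = 78 \cdot \frac{9}{25} = \frac{702}{25}$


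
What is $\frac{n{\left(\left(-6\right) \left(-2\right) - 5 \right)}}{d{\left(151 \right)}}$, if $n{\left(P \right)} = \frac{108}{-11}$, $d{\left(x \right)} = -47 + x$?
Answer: $- \frac{27}{286} \approx -0.094406$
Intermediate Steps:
$n{\left(P \right)} = - \frac{108}{11}$ ($n{\left(P \right)} = 108 \left(- \frac{1}{11}\right) = - \frac{108}{11}$)
$\frac{n{\left(\left(-6\right) \left(-2\right) - 5 \right)}}{d{\left(151 \right)}} = - \frac{108}{11 \left(-47 + 151\right)} = - \frac{108}{11 \cdot 104} = \left(- \frac{108}{11}\right) \frac{1}{104} = - \frac{27}{286}$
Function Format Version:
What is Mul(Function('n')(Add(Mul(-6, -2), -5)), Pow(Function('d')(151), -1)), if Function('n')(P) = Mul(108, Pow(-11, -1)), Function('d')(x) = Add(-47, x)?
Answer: Rational(-27, 286) ≈ -0.094406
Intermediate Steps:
Function('n')(P) = Rational(-108, 11) (Function('n')(P) = Mul(108, Rational(-1, 11)) = Rational(-108, 11))
Mul(Function('n')(Add(Mul(-6, -2), -5)), Pow(Function('d')(151), -1)) = Mul(Rational(-108, 11), Pow(Add(-47, 151), -1)) = Mul(Rational(-108, 11), Pow(104, -1)) = Mul(Rational(-108, 11), Rational(1, 104)) = Rational(-27, 286)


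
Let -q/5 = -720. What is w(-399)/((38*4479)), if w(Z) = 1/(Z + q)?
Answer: 1/544816602 ≈ 1.8355e-9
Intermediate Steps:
q = 3600 (q = -5*(-720) = 3600)
w(Z) = 1/(3600 + Z) (w(Z) = 1/(Z + 3600) = 1/(3600 + Z))
w(-399)/((38*4479)) = 1/((3600 - 399)*((38*4479))) = 1/(3201*170202) = (1/3201)*(1/170202) = 1/544816602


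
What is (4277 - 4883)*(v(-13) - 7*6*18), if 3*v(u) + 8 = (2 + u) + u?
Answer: 464600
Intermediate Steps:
v(u) = -2 + 2*u/3 (v(u) = -8/3 + ((2 + u) + u)/3 = -8/3 + (2 + 2*u)/3 = -8/3 + (⅔ + 2*u/3) = -2 + 2*u/3)
(4277 - 4883)*(v(-13) - 7*6*18) = (4277 - 4883)*((-2 + (⅔)*(-13)) - 7*6*18) = -606*((-2 - 26/3) - 42*18) = -606*(-32/3 - 756) = -606*(-2300/3) = 464600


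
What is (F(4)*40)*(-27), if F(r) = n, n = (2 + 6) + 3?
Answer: -11880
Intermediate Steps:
n = 11 (n = 8 + 3 = 11)
F(r) = 11
(F(4)*40)*(-27) = (11*40)*(-27) = 440*(-27) = -11880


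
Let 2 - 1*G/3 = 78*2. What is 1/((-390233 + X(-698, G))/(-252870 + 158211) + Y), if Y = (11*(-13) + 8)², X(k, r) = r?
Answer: 94659/1725550970 ≈ 5.4857e-5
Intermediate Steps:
G = -462 (G = 6 - 234*2 = 6 - 3*156 = 6 - 468 = -462)
Y = 18225 (Y = (-143 + 8)² = (-135)² = 18225)
1/((-390233 + X(-698, G))/(-252870 + 158211) + Y) = 1/((-390233 - 462)/(-252870 + 158211) + 18225) = 1/(-390695/(-94659) + 18225) = 1/(-390695*(-1/94659) + 18225) = 1/(390695/94659 + 18225) = 1/(1725550970/94659) = 94659/1725550970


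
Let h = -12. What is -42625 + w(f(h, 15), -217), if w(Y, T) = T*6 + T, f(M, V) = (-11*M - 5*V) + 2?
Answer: -44144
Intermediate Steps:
f(M, V) = 2 - 11*M - 5*V
w(Y, T) = 7*T (w(Y, T) = 6*T + T = 7*T)
-42625 + w(f(h, 15), -217) = -42625 + 7*(-217) = -42625 - 1519 = -44144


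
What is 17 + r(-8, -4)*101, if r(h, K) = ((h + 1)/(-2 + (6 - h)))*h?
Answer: 1465/3 ≈ 488.33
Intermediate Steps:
r(h, K) = h*(1 + h)/(4 - h) (r(h, K) = ((1 + h)/(4 - h))*h = h*(1 + h)/(4 - h))
17 + r(-8, -4)*101 = 17 - 1*(-8)*(1 - 8)/(-4 - 8)*101 = 17 - 1*(-8)*(-7)/(-12)*101 = 17 - 1*(-8)*(-1/12)*(-7)*101 = 17 + (14/3)*101 = 17 + 1414/3 = 1465/3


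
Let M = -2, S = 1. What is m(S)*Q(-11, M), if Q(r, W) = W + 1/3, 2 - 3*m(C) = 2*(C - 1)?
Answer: -10/9 ≈ -1.1111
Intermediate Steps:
m(C) = 4/3 - 2*C/3 (m(C) = ⅔ - 2*(C - 1)/3 = ⅔ - 2*(-1 + C)/3 = ⅔ - (-2 + 2*C)/3 = ⅔ + (⅔ - 2*C/3) = 4/3 - 2*C/3)
Q(r, W) = ⅓ + W (Q(r, W) = W + ⅓ = ⅓ + W)
m(S)*Q(-11, M) = (4/3 - ⅔*1)*(⅓ - 2) = (4/3 - ⅔)*(-5/3) = (⅔)*(-5/3) = -10/9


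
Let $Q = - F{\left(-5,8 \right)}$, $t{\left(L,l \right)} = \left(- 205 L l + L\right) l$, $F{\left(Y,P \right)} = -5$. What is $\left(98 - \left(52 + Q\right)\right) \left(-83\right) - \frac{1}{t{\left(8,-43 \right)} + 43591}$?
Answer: $- \frac{10171951538}{2989113} \approx -3403.0$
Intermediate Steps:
$t{\left(L,l \right)} = l \left(L - 205 L l\right)$ ($t{\left(L,l \right)} = \left(- 205 L l + L\right) l = \left(L - 205 L l\right) l = l \left(L - 205 L l\right)$)
$Q = 5$ ($Q = \left(-1\right) \left(-5\right) = 5$)
$\left(98 - \left(52 + Q\right)\right) \left(-83\right) - \frac{1}{t{\left(8,-43 \right)} + 43591} = \left(98 - 57\right) \left(-83\right) - \frac{1}{8 \left(-43\right) \left(1 - -8815\right) + 43591} = \left(98 - 57\right) \left(-83\right) - \frac{1}{8 \left(-43\right) \left(1 + 8815\right) + 43591} = \left(98 - 57\right) \left(-83\right) - \frac{1}{8 \left(-43\right) 8816 + 43591} = 41 \left(-83\right) - \frac{1}{-3032704 + 43591} = -3403 - \frac{1}{-2989113} = -3403 - - \frac{1}{2989113} = -3403 + \frac{1}{2989113} = - \frac{10171951538}{2989113}$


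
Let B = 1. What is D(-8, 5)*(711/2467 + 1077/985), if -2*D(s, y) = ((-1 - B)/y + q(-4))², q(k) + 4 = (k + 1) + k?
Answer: -5453924103/60749875 ≈ -89.777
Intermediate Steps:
q(k) = -3 + 2*k (q(k) = -4 + ((k + 1) + k) = -4 + ((1 + k) + k) = -4 + (1 + 2*k) = -3 + 2*k)
D(s, y) = -(-11 - 2/y)²/2 (D(s, y) = -((-1 - 1*1)/y + (-3 + 2*(-4)))²/2 = -((-1 - 1)/y + (-3 - 8))²/2 = -(-2/y - 11)²/2 = -(-11 - 2/y)²/2)
D(-8, 5)*(711/2467 + 1077/985) = (-½*(2 + 11*5)²/5²)*(711/2467 + 1077/985) = (-½*1/25*(2 + 55)²)*(711*(1/2467) + 1077*(1/985)) = (-½*1/25*57²)*(711/2467 + 1077/985) = -½*1/25*3249*(3357294/2429995) = -3249/50*3357294/2429995 = -5453924103/60749875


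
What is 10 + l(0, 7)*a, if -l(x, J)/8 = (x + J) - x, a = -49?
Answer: 2754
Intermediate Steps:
l(x, J) = -8*J (l(x, J) = -8*((x + J) - x) = -8*((J + x) - x) = -8*J)
10 + l(0, 7)*a = 10 - 8*7*(-49) = 10 - 56*(-49) = 10 + 2744 = 2754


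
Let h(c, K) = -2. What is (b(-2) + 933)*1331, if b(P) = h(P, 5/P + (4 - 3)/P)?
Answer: 1239161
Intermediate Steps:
b(P) = -2
(b(-2) + 933)*1331 = (-2 + 933)*1331 = 931*1331 = 1239161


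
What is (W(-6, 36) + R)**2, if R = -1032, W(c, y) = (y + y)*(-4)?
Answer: 1742400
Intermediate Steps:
W(c, y) = -8*y (W(c, y) = (2*y)*(-4) = -8*y)
(W(-6, 36) + R)**2 = (-8*36 - 1032)**2 = (-288 - 1032)**2 = (-1320)**2 = 1742400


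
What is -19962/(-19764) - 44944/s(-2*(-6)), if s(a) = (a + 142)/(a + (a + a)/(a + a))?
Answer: -320679935/84546 ≈ -3793.0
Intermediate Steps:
s(a) = (142 + a)/(1 + a) (s(a) = (142 + a)/(a + (2*a)/((2*a))) = (142 + a)/(a + (2*a)*(1/(2*a))) = (142 + a)/(a + 1) = (142 + a)/(1 + a))
-19962/(-19764) - 44944/s(-2*(-6)) = -19962/(-19764) - 44944*(1 - 2*(-6))/(142 - 2*(-6)) = -19962*(-1/19764) - 44944*(1 + 12)/(142 + 12) = 1109/1098 - 44944/(154/13) = 1109/1098 - 44944/((1/13)*154) = 1109/1098 - 44944/154/13 = 1109/1098 - 44944*13/154 = 1109/1098 - 292136/77 = -320679935/84546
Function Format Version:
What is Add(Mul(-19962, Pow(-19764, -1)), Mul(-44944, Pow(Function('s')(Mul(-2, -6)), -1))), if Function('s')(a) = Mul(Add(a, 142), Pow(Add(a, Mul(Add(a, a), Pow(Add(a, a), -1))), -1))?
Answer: Rational(-320679935, 84546) ≈ -3793.0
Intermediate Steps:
Function('s')(a) = Mul(Pow(Add(1, a), -1), Add(142, a)) (Function('s')(a) = Mul(Add(142, a), Pow(Add(a, Mul(Mul(2, a), Pow(Mul(2, a), -1))), -1)) = Mul(Add(142, a), Pow(Add(a, Mul(Mul(2, a), Mul(Rational(1, 2), Pow(a, -1)))), -1)) = Mul(Add(142, a), Pow(Add(a, 1), -1)) = Mul(Add(142, a), Pow(Add(1, a), -1)) = Mul(Pow(Add(1, a), -1), Add(142, a)))
Add(Mul(-19962, Pow(-19764, -1)), Mul(-44944, Pow(Function('s')(Mul(-2, -6)), -1))) = Add(Mul(-19962, Pow(-19764, -1)), Mul(-44944, Pow(Mul(Pow(Add(1, Mul(-2, -6)), -1), Add(142, Mul(-2, -6))), -1))) = Add(Mul(-19962, Rational(-1, 19764)), Mul(-44944, Pow(Mul(Pow(Add(1, 12), -1), Add(142, 12)), -1))) = Add(Rational(1109, 1098), Mul(-44944, Pow(Mul(Pow(13, -1), 154), -1))) = Add(Rational(1109, 1098), Mul(-44944, Pow(Mul(Rational(1, 13), 154), -1))) = Add(Rational(1109, 1098), Mul(-44944, Pow(Rational(154, 13), -1))) = Add(Rational(1109, 1098), Mul(-44944, Rational(13, 154))) = Add(Rational(1109, 1098), Rational(-292136, 77)) = Rational(-320679935, 84546)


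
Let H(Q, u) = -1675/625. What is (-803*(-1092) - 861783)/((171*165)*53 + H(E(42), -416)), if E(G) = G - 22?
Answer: 377325/37384808 ≈ 0.010093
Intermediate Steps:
E(G) = -22 + G
H(Q, u) = -67/25 (H(Q, u) = -1675*1/625 = -67/25)
(-803*(-1092) - 861783)/((171*165)*53 + H(E(42), -416)) = (-803*(-1092) - 861783)/((171*165)*53 - 67/25) = (876876 - 861783)/(28215*53 - 67/25) = 15093/(1495395 - 67/25) = 15093/(37384808/25) = 15093*(25/37384808) = 377325/37384808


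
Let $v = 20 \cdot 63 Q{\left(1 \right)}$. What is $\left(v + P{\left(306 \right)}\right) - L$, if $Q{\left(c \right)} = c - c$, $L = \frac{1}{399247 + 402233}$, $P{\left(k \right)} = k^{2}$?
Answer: $\frac{75047381279}{801480} \approx 93636.0$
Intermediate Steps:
$L = \frac{1}{801480} \approx 1.2477 \cdot 10^{-6}$
$Q{\left(c \right)} = 0$
$v = 0$ ($v = 20 \cdot 63 \cdot 0 = 1260 \cdot 0 = 0$)
$\left(v + P{\left(306 \right)}\right) - L = \left(0 + 306^{2}\right) - \frac{1}{801480} = \left(0 + 93636\right) - \frac{1}{801480} = 93636 - \frac{1}{801480} = \frac{75047381279}{801480}$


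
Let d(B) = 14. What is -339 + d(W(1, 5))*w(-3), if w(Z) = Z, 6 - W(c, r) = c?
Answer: -381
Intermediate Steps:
W(c, r) = 6 - c
-339 + d(W(1, 5))*w(-3) = -339 + 14*(-3) = -339 - 42 = -381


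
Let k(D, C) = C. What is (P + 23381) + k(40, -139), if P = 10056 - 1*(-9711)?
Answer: 43009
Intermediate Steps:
P = 19767 (P = 10056 + 9711 = 19767)
(P + 23381) + k(40, -139) = (19767 + 23381) - 139 = 43148 - 139 = 43009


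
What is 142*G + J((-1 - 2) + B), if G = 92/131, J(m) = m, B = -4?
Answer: 12147/131 ≈ 92.725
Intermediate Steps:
G = 92/131 (G = 92*(1/131) = 92/131 ≈ 0.70229)
142*G + J((-1 - 2) + B) = 142*(92/131) + ((-1 - 2) - 4) = 13064/131 + (-3 - 4) = 13064/131 - 7 = 12147/131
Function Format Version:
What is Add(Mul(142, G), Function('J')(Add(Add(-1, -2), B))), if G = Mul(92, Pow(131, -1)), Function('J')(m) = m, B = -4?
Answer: Rational(12147, 131) ≈ 92.725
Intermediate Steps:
G = Rational(92, 131) (G = Mul(92, Rational(1, 131)) = Rational(92, 131) ≈ 0.70229)
Add(Mul(142, G), Function('J')(Add(Add(-1, -2), B))) = Add(Mul(142, Rational(92, 131)), Add(Add(-1, -2), -4)) = Add(Rational(13064, 131), Add(-3, -4)) = Add(Rational(13064, 131), -7) = Rational(12147, 131)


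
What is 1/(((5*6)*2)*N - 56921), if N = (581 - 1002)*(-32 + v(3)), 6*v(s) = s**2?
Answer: 1/713509 ≈ 1.4015e-6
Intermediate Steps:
v(s) = s**2/6
N = 25681/2 (N = (581 - 1002)*(-32 + (1/6)*3**2) = -421*(-32 + (1/6)*9) = -421*(-32 + 3/2) = -421*(-61/2) = 25681/2 ≈ 12841.)
1/(((5*6)*2)*N - 56921) = 1/(((5*6)*2)*(25681/2) - 56921) = 1/((30*2)*(25681/2) - 56921) = 1/(60*(25681/2) - 56921) = 1/(770430 - 56921) = 1/713509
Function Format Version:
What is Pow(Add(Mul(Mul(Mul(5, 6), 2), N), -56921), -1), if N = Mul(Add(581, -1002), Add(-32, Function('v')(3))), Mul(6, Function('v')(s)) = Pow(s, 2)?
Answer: Rational(1, 713509) ≈ 1.4015e-6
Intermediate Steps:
Function('v')(s) = Mul(Rational(1, 6), Pow(s, 2))
N = Rational(25681, 2) (N = Mul(Add(581, -1002), Add(-32, Mul(Rational(1, 6), Pow(3, 2)))) = Mul(-421, Add(-32, Mul(Rational(1, 6), 9))) = Mul(-421, Add(-32, Rational(3, 2))) = Mul(-421, Rational(-61, 2)) = Rational(25681, 2) ≈ 12841.)
Pow(Add(Mul(Mul(Mul(5, 6), 2), N), -56921), -1) = Pow(Add(Mul(Mul(Mul(5, 6), 2), Rational(25681, 2)), -56921), -1) = Pow(Add(Mul(Mul(30, 2), Rational(25681, 2)), -56921), -1) = Pow(Add(Mul(60, Rational(25681, 2)), -56921), -1) = Pow(Add(770430, -56921), -1) = Pow(713509, -1) = Rational(1, 713509)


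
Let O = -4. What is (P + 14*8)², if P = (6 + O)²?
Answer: 13456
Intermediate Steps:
P = 4 (P = (6 - 4)² = 2² = 4)
(P + 14*8)² = (4 + 14*8)² = (4 + 112)² = 116² = 13456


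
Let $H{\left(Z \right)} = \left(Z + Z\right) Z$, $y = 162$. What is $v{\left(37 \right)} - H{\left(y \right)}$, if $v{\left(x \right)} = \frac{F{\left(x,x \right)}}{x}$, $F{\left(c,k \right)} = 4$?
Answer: $- \frac{1942052}{37} \approx -52488.0$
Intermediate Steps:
$v{\left(x \right)} = \frac{4}{x}$
$H{\left(Z \right)} = 2 Z^{2}$ ($H{\left(Z \right)} = 2 Z Z = 2 Z^{2}$)
$v{\left(37 \right)} - H{\left(y \right)} = \frac{4}{37} - 2 \cdot 162^{2} = 4 \cdot \frac{1}{37} - 2 \cdot 26244 = \frac{4}{37} - 52488 = - \frac{1942052}{37}$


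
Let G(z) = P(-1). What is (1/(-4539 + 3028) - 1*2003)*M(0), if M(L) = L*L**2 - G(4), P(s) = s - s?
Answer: 0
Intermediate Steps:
P(s) = 0
G(z) = 0
M(L) = L**3 (M(L) = L*L**2 - 1*0 = L**3 + 0 = L**3)
(1/(-4539 + 3028) - 1*2003)*M(0) = (1/(-4539 + 3028) - 1*2003)*0**3 = (1/(-1511) - 2003)*0 = (-1/1511 - 2003)*0 = -3026534/1511*0 = 0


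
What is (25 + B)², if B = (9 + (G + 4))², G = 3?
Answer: 78961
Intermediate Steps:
B = 256 (B = (9 + (3 + 4))² = (9 + 7)² = 16² = 256)
(25 + B)² = (25 + 256)² = 281² = 78961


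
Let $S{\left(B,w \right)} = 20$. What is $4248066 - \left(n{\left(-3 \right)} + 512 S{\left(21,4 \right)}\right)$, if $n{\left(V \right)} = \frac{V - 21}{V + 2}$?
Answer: $4237802$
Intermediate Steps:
$n{\left(V \right)} = \frac{-21 + V}{2 + V}$
$4248066 - \left(n{\left(-3 \right)} + 512 S{\left(21,4 \right)}\right) = 4248066 - \left(\frac{-21 - 3}{2 - 3} + 512 \cdot 20\right) = 4248066 - \left(\frac{1}{-1} \left(-24\right) + 10240\right) = 4248066 - \left(\left(-1\right) \left(-24\right) + 10240\right) = 4248066 - \left(24 + 10240\right) = 4248066 - 10264 = 4237802$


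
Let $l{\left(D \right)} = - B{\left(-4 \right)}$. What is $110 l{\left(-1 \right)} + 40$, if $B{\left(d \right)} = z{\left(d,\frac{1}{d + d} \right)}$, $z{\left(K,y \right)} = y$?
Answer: $\frac{215}{4} \approx 53.75$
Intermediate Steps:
$B{\left(d \right)} = \frac{1}{2 d}$ ($B{\left(d \right)} = \frac{1}{d + d} = \frac{1}{2 d}$)
$l{\left(D \right)} = \frac{1}{8}$ ($l{\left(D \right)} = - \frac{1}{2 \left(-4\right)} = - \frac{-1}{2 \cdot 4} = \left(-1\right) \left(- \frac{1}{8}\right) = \frac{1}{8}$)
$110 l{\left(-1 \right)} + 40 = 110 \cdot \frac{1}{8} + 40 = \frac{55}{4} + 40 = \frac{215}{4}$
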